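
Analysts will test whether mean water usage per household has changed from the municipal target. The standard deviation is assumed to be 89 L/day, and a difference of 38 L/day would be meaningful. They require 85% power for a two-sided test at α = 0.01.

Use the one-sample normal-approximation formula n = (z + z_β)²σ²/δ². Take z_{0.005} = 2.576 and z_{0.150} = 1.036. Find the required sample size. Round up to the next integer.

n = (z_{α/2} + z_β)² · σ² / δ²
  = (2.576 + 1.036)² · 89² / 38²
  = 13.0465 · 7921 / 1444
  = 71.57
Round up → n = 72.

n = 72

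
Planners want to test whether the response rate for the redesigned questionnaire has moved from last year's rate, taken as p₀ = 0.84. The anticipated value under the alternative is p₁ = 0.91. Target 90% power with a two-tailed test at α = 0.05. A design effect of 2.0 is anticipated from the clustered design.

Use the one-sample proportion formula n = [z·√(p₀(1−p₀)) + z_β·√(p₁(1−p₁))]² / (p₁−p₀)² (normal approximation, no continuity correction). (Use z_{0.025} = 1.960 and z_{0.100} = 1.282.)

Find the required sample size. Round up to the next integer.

n = [z_{α/2}·√(p₀q₀) + z_β·√(p₁q₁)]² / (p₁ − p₀)²
  = [1.960·√(0.84·0.16) + 1.282·√(0.91·0.09)]² / (0.07)²
  = [1.960·0.3666 + 1.282·0.2862]² / 0.0049
  = [1.0854]² / 0.0049
  = 240.44
Design effect: 2.0 × 240.44 = 480.88.
Round up → n = 481.

n = 481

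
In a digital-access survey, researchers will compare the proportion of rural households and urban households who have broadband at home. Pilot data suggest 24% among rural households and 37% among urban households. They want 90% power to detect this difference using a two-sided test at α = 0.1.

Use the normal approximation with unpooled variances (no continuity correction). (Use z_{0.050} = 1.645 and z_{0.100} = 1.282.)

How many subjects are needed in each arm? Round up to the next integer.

n = (z_{α/2} + z_β)² · [p₁(1−p₁) + p₂(1−p₂)] / (p₁ − p₂)²
  = (1.645 + 1.282)² · (0.24·0.76 + 0.37·0.63) / (-0.13)²
  = (2.927)² · (0.1824 + 0.2331) / 0.0169
  = 8.5673 · 0.4155 / 0.0169
  = 210.63
Round up → n = 211 per group.

n = 211 per group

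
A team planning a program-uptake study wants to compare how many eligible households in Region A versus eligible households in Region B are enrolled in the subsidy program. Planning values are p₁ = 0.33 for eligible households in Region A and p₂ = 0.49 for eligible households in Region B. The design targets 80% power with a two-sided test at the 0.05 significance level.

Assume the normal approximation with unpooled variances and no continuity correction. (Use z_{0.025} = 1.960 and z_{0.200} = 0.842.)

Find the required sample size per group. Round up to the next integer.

n = (z_{α/2} + z_β)² · [p₁(1−p₁) + p₂(1−p₂)] / (p₁ − p₂)²
  = (1.960 + 0.842)² · (0.33·0.67 + 0.49·0.51) / (-0.16)²
  = (2.802)² · (0.2211 + 0.2499) / 0.0256
  = 7.8512 · 0.4710 / 0.0256
  = 144.45
Round up → n = 145 per group.

n = 145 per group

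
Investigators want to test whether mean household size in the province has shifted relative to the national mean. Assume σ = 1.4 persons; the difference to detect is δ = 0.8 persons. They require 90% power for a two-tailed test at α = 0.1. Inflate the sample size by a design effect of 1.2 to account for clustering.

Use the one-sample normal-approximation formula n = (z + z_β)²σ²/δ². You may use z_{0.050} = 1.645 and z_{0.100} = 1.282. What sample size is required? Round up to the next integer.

n = (z_{α/2} + z_β)² · σ² / δ²
  = (1.645 + 1.282)² · 1.4² / 0.8²
  = 8.5673 · 1.96 / 0.64
  = 26.24
Design effect: 1.2 × 26.24 = 31.48.
Round up → n = 32.

n = 32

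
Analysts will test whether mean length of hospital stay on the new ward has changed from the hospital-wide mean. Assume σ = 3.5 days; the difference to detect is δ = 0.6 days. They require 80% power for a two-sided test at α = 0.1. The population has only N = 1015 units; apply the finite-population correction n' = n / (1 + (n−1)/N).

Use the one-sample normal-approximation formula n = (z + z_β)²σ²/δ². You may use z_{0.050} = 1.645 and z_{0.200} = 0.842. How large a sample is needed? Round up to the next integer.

n = (z_{α/2} + z_β)² · σ² / δ²
  = (1.645 + 0.842)² · 3.5² / 0.6²
  = 6.1852 · 12.25 / 0.36
  = 210.47
Finite-population correction (N = 1015): 210.47 / (1 + (210.47 − 1)/1015) = 174.46.
Round up → n = 175.

n = 175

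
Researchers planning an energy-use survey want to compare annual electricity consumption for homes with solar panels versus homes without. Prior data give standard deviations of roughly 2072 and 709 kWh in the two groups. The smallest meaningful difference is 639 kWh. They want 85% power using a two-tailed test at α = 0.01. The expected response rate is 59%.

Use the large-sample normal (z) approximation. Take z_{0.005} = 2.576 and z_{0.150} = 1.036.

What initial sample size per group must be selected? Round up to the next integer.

n = 260 per group

n = (z_{α/2} + z_β)² · (σ₁² + σ₂²) / δ²
  = (2.576 + 1.036)² · (2072² + 709² = 4795865) / 639²
  = 13.0465 · 4795865 / 408321
  = 153.24
Adjust for 59% response: 153.24 / 0.59 = 259.72.
Round up → n = 260 per group.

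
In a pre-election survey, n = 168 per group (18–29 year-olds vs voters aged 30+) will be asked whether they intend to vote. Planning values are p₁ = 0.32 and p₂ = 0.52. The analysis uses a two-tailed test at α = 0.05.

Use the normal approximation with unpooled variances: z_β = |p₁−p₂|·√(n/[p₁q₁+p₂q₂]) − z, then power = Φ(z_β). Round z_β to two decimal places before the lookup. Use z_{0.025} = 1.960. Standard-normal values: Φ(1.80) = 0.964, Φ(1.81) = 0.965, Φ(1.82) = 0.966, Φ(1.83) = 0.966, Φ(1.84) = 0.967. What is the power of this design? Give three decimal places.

Power ≈ 0.966

z_β = |p₁−p₂|·√(n/[p₁q₁+p₂q₂]) − z_{α/2}
    = 0.20 · √(168/0.4672) − 1.960
    = 0.20 · 18.9628 − 1.960
    = 3.7926 − 1.960 = 1.8326 → 1.83
Power = Φ(1.83) = 0.966.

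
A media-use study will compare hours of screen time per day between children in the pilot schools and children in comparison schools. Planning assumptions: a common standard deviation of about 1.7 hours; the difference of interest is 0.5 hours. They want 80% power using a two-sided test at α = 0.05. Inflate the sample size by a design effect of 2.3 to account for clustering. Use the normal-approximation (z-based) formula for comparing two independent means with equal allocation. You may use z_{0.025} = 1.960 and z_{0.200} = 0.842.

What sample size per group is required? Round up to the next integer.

n = (z_{α/2} + z_β)² · (σ₁² + σ₂²) / δ²
  = (1.960 + 0.842)² · (2·1.7² = 5.78) / 0.5²
  = 7.8512 · 5.78 / 0.25
  = 181.52
Design effect: 2.3 × 181.52 = 417.50.
Round up → n = 418 per group.

n = 418 per group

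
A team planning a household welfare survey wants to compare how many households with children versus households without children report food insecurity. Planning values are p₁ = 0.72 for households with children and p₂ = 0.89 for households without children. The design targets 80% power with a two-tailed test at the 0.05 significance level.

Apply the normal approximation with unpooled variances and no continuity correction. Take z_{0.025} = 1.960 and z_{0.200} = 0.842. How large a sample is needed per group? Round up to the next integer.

n = 82 per group

n = (z_{α/2} + z_β)² · [p₁(1−p₁) + p₂(1−p₂)] / (p₁ − p₂)²
  = (1.960 + 0.842)² · (0.72·0.28 + 0.89·0.11) / (-0.17)²
  = (2.802)² · (0.2016 + 0.0979) / 0.0289
  = 7.8512 · 0.2995 / 0.0289
  = 81.36
Round up → n = 82 per group.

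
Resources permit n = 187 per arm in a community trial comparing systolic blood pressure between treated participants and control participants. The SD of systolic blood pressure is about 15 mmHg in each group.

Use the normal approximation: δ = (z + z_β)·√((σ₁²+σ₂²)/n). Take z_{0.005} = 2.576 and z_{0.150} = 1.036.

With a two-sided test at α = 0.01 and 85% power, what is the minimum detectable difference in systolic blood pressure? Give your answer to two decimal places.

Minimum detectable difference ≈ 5.60 mmHg

δ = (z_{α/2} + z_β) · √((σ₁²+σ₂²)/n)
  = (2.576 + 1.036) · √(450/187)
  = 3.612 · √2.4064
  = 3.612 · 1.5513
  = 5.6032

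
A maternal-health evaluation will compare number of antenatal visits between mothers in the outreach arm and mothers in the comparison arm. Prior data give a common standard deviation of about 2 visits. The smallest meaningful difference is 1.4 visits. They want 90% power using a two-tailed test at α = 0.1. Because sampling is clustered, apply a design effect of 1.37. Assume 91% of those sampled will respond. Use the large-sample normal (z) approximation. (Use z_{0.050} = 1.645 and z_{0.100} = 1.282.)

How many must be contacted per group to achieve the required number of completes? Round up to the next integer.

n = (z_{α/2} + z_β)² · (σ₁² + σ₂²) / δ²
  = (1.645 + 1.282)² · (2·2² = 8) / 1.4²
  = 8.5673 · 8 / 1.96
  = 34.97
Design effect: 1.37 × 34.97 = 47.91.
Adjust for 91% response: 47.91 / 0.91 = 52.65.
Round up → n = 53 per group.

n = 53 per group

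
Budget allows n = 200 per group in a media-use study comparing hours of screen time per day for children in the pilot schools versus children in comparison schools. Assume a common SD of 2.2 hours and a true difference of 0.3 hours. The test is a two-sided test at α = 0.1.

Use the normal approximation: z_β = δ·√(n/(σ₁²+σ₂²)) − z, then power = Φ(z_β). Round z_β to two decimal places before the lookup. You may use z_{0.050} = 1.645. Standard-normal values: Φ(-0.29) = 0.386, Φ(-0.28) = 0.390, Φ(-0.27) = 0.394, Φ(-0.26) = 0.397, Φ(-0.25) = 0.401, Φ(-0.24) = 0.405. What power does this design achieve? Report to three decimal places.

z_β = δ·√(n/(σ₁²+σ₂²)) − z_{α/2}
    = 0.3 · √(200/9.68) − 1.645
    = 0.3 · 4.54545 − 1.645
    = 1.3636 − 1.645 = -0.2814 → -0.28
Power = Φ(-0.28) = 0.390.

Power ≈ 0.390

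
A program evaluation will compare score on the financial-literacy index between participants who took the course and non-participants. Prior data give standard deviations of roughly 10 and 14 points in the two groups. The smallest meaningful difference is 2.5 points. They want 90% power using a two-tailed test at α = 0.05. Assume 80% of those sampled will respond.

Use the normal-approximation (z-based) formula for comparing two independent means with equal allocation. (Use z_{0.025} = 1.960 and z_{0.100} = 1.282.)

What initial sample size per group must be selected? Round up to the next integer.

n = 623 per group

n = (z_{α/2} + z_β)² · (σ₁² + σ₂²) / δ²
  = (1.960 + 1.282)² · (10² + 14² = 296) / 2.5²
  = 10.5106 · 296 / 6.25
  = 497.78
Adjust for 80% response: 497.78 / 0.80 = 622.23.
Round up → n = 623 per group.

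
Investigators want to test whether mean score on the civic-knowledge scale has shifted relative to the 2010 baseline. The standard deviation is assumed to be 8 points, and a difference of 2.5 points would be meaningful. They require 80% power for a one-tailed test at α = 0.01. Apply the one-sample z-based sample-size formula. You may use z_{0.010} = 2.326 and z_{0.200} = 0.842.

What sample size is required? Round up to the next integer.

n = (z_α + z_β)² · σ² / δ²
  = (2.326 + 0.842)² · 8² / 2.5²
  = 10.0362 · 64 / 6.25
  = 102.77
Round up → n = 103.

n = 103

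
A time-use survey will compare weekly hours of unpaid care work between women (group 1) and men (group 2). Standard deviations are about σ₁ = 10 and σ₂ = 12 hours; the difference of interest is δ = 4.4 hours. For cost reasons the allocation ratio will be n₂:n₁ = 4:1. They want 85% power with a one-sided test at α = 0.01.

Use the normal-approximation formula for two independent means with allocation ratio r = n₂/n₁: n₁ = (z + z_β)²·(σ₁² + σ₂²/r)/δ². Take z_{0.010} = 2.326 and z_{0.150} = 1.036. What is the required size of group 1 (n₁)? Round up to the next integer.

n₁ = (z_α + z_β)² · (σ₁² + σ₂²/r) / δ²
   = (2.326 + 1.036)² · (10² + 12²/4) / 4.4²
   = 11.3030 · (100 + 36) / 19.36
   = 11.3030 · 136 / 19.36
   = 79.40
Round up → n₁ = 80; n₂ = r·n₁ = 4 × 80 = 320.

n₁ = 80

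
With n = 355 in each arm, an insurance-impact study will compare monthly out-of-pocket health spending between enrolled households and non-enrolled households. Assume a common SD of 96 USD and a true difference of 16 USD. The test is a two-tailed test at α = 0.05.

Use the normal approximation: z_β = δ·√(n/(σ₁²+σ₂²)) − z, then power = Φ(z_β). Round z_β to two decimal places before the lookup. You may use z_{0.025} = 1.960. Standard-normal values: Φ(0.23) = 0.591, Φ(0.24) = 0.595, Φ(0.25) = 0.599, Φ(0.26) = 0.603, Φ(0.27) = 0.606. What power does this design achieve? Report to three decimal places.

z_β = δ·√(n/(σ₁²+σ₂²)) − z_{α/2}
    = 16 · √(355/18432) − 1.960
    = 16 · 0.13878 − 1.960
    = 2.2205 − 1.960 = 0.2605 → 0.26
Power = Φ(0.26) = 0.603.

Power ≈ 0.603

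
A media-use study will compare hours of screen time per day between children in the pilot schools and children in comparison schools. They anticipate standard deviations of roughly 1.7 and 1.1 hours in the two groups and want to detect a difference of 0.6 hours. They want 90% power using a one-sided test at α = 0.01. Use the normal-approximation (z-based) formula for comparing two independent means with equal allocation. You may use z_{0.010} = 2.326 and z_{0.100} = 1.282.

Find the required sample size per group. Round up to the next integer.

n = (z_α + z_β)² · (σ₁² + σ₂²) / δ²
  = (2.326 + 1.282)² · (1.7² + 1.1² = 4.1) / 0.6²
  = 13.0177 · 4.1 / 0.36
  = 148.26
Round up → n = 149 per group.

n = 149 per group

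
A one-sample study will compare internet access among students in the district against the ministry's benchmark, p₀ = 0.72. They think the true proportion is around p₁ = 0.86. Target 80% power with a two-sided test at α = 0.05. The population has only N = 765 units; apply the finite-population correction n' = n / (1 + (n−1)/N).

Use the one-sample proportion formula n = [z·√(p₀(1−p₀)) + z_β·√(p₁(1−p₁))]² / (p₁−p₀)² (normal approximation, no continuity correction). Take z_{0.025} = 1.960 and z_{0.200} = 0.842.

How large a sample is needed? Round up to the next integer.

n = 65

n = [z_{α/2}·√(p₀q₀) + z_β·√(p₁q₁)]² / (p₁ − p₀)²
  = [1.960·√(0.72·0.28) + 0.842·√(0.86·0.14)]² / (0.14)²
  = [1.960·0.4490 + 0.842·0.3470]² / 0.0196
  = [1.1722]² / 0.0196
  = 70.10
Finite-population correction (N = 765): 70.10 / (1 + (70.10 − 1)/765) = 64.30.
Round up → n = 65.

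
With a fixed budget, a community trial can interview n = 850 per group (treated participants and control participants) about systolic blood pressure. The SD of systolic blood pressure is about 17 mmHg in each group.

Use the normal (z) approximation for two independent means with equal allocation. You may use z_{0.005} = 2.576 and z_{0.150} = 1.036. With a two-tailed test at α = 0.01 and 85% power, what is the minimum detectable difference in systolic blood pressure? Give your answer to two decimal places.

δ = (z_{α/2} + z_β) · √((σ₁²+σ₂²)/n)
  = (2.576 + 1.036) · √(578/850)
  = 3.612 · √0.68
  = 3.612 · 0.8246
  = 2.9785

Minimum detectable difference ≈ 2.98 mmHg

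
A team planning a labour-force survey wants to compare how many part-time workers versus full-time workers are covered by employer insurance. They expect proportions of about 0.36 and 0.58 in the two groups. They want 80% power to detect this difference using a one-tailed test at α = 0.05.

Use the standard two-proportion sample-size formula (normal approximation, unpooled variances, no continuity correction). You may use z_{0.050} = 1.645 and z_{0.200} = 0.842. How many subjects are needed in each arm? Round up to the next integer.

n = (z_α + z_β)² · [p₁(1−p₁) + p₂(1−p₂)] / (p₁ − p₂)²
  = (1.645 + 0.842)² · (0.36·0.64 + 0.58·0.42) / (-0.22)²
  = (2.487)² · (0.2304 + 0.2436) / 0.0484
  = 6.1852 · 0.4740 / 0.0484
  = 60.57
Round up → n = 61 per group.

n = 61 per group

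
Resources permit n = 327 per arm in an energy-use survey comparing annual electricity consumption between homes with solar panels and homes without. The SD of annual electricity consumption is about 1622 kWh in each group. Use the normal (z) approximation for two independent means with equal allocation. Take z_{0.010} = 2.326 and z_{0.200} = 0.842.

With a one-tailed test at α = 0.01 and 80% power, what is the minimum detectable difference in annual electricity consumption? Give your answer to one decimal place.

δ = (z_α + z_β) · √((σ₁²+σ₂²)/n)
  = (2.326 + 0.842) · √(5261768/327)
  = 3.168 · √16091.0
  = 3.168 · 126.8504
  = 401.8622

Minimum detectable difference ≈ 401.9 kWh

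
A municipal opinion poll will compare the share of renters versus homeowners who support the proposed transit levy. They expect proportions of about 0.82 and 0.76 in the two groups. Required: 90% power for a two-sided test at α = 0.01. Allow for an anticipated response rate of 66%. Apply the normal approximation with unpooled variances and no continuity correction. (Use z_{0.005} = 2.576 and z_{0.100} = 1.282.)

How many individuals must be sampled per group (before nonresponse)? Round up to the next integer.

n = 2068 per group

n = (z_{α/2} + z_β)² · [p₁(1−p₁) + p₂(1−p₂)] / (p₁ − p₂)²
  = (2.576 + 1.282)² · (0.82·0.18 + 0.76·0.24) / (0.06)²
  = (3.858)² · (0.1476 + 0.1824) / 0.0036
  = 14.8842 · 0.3300 / 0.0036
  = 1364.38
Adjust for 66% response: 1364.38 / 0.66 = 2067.25.
Round up → n = 2068 per group.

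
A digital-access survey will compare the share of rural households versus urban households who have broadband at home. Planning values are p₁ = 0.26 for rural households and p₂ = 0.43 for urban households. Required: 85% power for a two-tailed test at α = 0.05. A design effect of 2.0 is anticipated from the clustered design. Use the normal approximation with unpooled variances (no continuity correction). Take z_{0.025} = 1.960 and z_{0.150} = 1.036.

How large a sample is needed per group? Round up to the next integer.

n = 272 per group

n = (z_{α/2} + z_β)² · [p₁(1−p₁) + p₂(1−p₂)] / (p₁ − p₂)²
  = (1.960 + 1.036)² · (0.26·0.74 + 0.43·0.57) / (-0.17)²
  = (2.996)² · (0.1924 + 0.2451) / 0.0289
  = 8.9760 · 0.4375 / 0.0289
  = 135.88
Design effect: 2.0 × 135.88 = 271.77.
Round up → n = 272 per group.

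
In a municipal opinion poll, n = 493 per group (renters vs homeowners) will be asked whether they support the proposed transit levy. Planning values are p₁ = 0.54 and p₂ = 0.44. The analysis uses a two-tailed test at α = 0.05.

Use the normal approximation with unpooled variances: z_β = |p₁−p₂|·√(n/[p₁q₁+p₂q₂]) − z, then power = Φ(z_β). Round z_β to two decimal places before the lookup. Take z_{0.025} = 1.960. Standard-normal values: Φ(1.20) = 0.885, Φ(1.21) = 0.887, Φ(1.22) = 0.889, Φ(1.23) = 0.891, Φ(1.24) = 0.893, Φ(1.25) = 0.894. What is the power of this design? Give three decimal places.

z_β = |p₁−p₂|·√(n/[p₁q₁+p₂q₂]) − z_{α/2}
    = 0.10 · √(493/0.4948) − 1.960
    = 0.10 · 31.5652 − 1.960
    = 3.1565 − 1.960 = 1.1965 → 1.20
Power = Φ(1.20) = 0.885.

Power ≈ 0.885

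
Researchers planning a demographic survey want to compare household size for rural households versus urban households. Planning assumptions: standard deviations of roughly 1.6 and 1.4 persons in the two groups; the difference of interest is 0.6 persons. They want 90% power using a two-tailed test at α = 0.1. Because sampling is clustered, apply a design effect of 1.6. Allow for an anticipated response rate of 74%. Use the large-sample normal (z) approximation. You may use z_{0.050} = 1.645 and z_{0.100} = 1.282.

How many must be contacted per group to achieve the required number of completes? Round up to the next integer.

n = (z_{α/2} + z_β)² · (σ₁² + σ₂²) / δ²
  = (1.645 + 1.282)² · (1.6² + 1.4² = 4.52) / 0.6²
  = 8.5673 · 4.52 / 0.36
  = 107.57
Design effect: 1.6 × 107.57 = 172.11.
Adjust for 74% response: 172.11 / 0.74 = 232.58.
Round up → n = 233 per group.

n = 233 per group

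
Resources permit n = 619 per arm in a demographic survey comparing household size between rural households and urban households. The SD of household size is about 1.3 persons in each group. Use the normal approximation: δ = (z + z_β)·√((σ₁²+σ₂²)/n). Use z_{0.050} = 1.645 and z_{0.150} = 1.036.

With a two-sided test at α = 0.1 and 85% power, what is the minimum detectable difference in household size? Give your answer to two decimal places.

Minimum detectable difference ≈ 0.20 persons

δ = (z_{α/2} + z_β) · √((σ₁²+σ₂²)/n)
  = (1.645 + 1.036) · √(3.38/619)
  = 2.681 · √0.00546
  = 2.681 · 0.0739
  = 0.1981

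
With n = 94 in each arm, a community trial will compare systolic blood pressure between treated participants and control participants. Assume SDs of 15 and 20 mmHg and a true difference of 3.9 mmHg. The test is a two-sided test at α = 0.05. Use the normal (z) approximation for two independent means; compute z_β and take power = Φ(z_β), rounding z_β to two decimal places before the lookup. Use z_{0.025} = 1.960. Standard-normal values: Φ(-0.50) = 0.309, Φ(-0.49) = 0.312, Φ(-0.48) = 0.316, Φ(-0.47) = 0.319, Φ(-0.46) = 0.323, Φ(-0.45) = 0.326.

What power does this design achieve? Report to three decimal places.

z_β = δ·√(n/(σ₁²+σ₂²)) − z_{α/2}
    = 3.9 · √(94/625) − 1.960
    = 3.9 · 0.38781 − 1.960
    = 1.5125 − 1.960 = -0.4475 → -0.45
Power = Φ(-0.45) = 0.326.

Power ≈ 0.326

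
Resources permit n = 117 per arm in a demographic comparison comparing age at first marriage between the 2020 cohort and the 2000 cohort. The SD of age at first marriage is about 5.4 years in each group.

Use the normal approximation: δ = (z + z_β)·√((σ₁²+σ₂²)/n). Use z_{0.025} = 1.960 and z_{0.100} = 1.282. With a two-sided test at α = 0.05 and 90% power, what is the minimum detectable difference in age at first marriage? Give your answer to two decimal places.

δ = (z_{α/2} + z_β) · √((σ₁²+σ₂²)/n)
  = (1.960 + 1.282) · √(58.32/117)
  = 3.242 · √0.49846
  = 3.242 · 0.7060
  = 2.2889

Minimum detectable difference ≈ 2.29 years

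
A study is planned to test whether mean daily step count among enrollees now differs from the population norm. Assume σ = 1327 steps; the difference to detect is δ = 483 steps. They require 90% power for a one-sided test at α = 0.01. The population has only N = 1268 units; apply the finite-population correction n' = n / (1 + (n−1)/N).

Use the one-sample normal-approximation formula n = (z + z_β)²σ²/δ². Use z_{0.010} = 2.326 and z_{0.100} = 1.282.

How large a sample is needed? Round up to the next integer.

n = (z_α + z_β)² · σ² / δ²
  = (2.326 + 1.282)² · 1327² / 483²
  = 13.0177 · 1760929 / 233289
  = 98.26
Finite-population correction (N = 1268): 98.26 / (1 + (98.26 − 1)/1268) = 91.26.
Round up → n = 92.

n = 92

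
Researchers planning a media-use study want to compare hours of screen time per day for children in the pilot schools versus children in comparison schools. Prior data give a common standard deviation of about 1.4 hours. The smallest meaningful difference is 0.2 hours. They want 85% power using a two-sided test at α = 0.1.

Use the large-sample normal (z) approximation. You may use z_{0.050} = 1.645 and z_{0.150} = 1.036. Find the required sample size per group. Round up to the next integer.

n = (z_{α/2} + z_β)² · (σ₁² + σ₂²) / δ²
  = (1.645 + 1.036)² · (2·1.4² = 3.92) / 0.2²
  = 7.1878 · 3.92 / 0.04
  = 704.40
Round up → n = 705 per group.

n = 705 per group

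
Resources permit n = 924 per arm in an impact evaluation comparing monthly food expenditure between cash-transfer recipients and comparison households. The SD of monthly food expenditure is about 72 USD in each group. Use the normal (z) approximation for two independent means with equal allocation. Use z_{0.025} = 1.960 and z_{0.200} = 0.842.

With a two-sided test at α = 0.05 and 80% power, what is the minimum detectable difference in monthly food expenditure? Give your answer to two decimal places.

δ = (z_{α/2} + z_β) · √((σ₁²+σ₂²)/n)
  = (1.960 + 0.842) · √(10368/924)
  = 2.802 · √11.2208
  = 2.802 · 3.3497
  = 9.3860

Minimum detectable difference ≈ 9.39 USD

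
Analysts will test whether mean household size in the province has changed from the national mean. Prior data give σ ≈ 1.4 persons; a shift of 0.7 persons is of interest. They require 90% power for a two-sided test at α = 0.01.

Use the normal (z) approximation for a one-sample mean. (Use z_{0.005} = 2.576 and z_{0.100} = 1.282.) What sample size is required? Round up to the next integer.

n = 60

n = (z_{α/2} + z_β)² · σ² / δ²
  = (2.576 + 1.282)² · 1.4² / 0.7²
  = 14.8842 · 1.96 / 0.49
  = 59.54
Round up → n = 60.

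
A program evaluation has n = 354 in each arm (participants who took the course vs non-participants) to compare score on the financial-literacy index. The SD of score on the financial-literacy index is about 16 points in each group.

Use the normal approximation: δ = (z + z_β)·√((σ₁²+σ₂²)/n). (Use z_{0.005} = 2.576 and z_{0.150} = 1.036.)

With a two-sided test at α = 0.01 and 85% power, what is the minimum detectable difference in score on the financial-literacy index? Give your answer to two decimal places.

Minimum detectable difference ≈ 4.34 points

δ = (z_{α/2} + z_β) · √((σ₁²+σ₂²)/n)
  = (2.576 + 1.036) · √(512/354)
  = 3.612 · √1.4463
  = 3.612 · 1.2026
  = 4.3439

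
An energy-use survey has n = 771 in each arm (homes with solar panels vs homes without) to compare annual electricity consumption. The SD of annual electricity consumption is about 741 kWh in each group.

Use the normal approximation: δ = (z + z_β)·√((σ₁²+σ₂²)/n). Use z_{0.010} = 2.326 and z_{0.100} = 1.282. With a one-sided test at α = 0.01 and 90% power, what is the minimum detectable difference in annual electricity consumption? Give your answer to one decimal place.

δ = (z_α + z_β) · √((σ₁²+σ₂²)/n)
  = (2.326 + 1.282) · √(1098162/771)
  = 3.608 · √1424.3
  = 3.608 · 37.7404
  = 136.1672

Minimum detectable difference ≈ 136.2 kWh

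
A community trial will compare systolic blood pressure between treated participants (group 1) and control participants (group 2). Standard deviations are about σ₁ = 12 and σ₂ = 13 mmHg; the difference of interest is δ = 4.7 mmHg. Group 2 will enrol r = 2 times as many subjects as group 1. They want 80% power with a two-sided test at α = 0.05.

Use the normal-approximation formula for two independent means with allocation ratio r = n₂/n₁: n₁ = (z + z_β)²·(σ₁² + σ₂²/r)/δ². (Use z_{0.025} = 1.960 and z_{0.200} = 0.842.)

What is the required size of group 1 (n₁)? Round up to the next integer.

n₁ = (z_{α/2} + z_β)² · (σ₁² + σ₂²/r) / δ²
   = (1.960 + 0.842)² · (12² + 13²/2) / 4.7²
   = 7.8512 · (144 + 84.5) / 22.09
   = 7.8512 · 228.5 / 22.09
   = 81.21
Round up → n₁ = 82; n₂ = r·n₁ = 2 × 82 = 164.

n₁ = 82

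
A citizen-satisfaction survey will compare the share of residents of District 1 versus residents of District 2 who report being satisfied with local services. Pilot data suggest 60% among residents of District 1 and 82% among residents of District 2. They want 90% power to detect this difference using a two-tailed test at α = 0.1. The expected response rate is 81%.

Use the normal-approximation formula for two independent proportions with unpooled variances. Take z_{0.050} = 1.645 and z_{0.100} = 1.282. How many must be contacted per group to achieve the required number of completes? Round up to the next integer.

n = (z_{α/2} + z_β)² · [p₁(1−p₁) + p₂(1−p₂)] / (p₁ − p₂)²
  = (1.645 + 1.282)² · (0.60·0.40 + 0.82·0.18) / (-0.22)²
  = (2.927)² · (0.2400 + 0.1476) / 0.0484
  = 8.5673 · 0.3876 / 0.0484
  = 68.61
Adjust for 81% response: 68.61 / 0.81 = 84.70.
Round up → n = 85 per group.

n = 85 per group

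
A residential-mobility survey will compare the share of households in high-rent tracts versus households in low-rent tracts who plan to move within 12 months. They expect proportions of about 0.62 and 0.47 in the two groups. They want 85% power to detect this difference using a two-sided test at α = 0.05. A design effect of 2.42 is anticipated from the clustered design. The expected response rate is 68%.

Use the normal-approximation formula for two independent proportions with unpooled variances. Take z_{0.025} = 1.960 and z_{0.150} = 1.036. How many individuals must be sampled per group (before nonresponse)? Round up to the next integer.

n = 689 per group

n = (z_{α/2} + z_β)² · [p₁(1−p₁) + p₂(1−p₂)] / (p₁ − p₂)²
  = (1.960 + 1.036)² · (0.62·0.38 + 0.47·0.53) / (0.15)²
  = (2.996)² · (0.2356 + 0.2491) / 0.0225
  = 8.9760 · 0.4847 / 0.0225
  = 193.36
Design effect: 2.42 × 193.36 = 467.94.
Adjust for 68% response: 467.94 / 0.68 = 688.15.
Round up → n = 689 per group.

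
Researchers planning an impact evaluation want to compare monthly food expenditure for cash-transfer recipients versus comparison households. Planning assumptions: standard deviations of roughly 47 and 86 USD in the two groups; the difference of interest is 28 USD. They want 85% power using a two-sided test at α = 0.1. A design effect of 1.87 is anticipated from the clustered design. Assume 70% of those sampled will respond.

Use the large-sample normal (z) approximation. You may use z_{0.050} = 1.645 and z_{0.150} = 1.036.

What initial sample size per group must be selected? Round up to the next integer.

n = 236 per group

n = (z_{α/2} + z_β)² · (σ₁² + σ₂²) / δ²
  = (1.645 + 1.036)² · (47² + 86² = 9605) / 28²
  = 7.1878 · 9605 / 784
  = 88.06
Design effect: 1.87 × 88.06 = 164.67.
Adjust for 70% response: 164.67 / 0.70 = 235.24.
Round up → n = 236 per group.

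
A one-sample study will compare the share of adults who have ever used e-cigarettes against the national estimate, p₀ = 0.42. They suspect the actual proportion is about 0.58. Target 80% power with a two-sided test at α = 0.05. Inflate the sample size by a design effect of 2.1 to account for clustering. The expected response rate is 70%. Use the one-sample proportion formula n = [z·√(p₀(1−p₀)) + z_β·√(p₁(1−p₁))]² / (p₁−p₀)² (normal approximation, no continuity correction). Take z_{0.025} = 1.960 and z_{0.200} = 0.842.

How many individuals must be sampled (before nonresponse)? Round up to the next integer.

n = 225

n = [z_{α/2}·√(p₀q₀) + z_β·√(p₁q₁)]² / (p₁ − p₀)²
  = [1.960·√(0.42·0.58) + 0.842·√(0.58·0.42)]² / (0.16)²
  = [1.960·0.4936 + 0.842·0.4936]² / 0.0256
  = [1.3830]² / 0.0256
  = 74.71
Design effect: 2.1 × 74.71 = 156.89.
Adjust for 70% response: 156.89 / 0.70 = 224.13.
Round up → n = 225.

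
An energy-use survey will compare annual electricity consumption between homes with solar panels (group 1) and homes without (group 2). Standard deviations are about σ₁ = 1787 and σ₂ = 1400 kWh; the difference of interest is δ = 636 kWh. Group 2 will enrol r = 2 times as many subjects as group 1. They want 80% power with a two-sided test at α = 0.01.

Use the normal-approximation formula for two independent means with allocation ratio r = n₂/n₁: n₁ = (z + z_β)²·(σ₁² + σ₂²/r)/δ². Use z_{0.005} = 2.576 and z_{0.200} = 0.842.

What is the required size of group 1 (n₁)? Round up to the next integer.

n₁ = 121

n₁ = (z_{α/2} + z_β)² · (σ₁² + σ₂²/r) / δ²
   = (2.576 + 0.842)² · (1787² + 1400²/2) / 636²
   = 11.6827 · (3193369 + 980000) / 404496
   = 11.6827 · 4173369 / 404496
   = 120.54
Round up → n₁ = 121; n₂ = r·n₁ = 2 × 121 = 242.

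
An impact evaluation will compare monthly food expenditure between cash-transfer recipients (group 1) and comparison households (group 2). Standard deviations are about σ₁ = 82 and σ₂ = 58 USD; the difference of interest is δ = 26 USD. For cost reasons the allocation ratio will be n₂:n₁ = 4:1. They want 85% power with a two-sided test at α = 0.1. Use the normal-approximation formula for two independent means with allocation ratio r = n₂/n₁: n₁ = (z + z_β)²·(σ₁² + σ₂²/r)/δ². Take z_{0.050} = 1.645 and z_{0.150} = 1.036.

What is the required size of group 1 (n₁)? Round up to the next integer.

n₁ = (z_{α/2} + z_β)² · (σ₁² + σ₂²/r) / δ²
   = (1.645 + 1.036)² · (82² + 58²/4) / 26²
   = 7.1878 · (6724 + 841) / 676
   = 7.1878 · 7565 / 676
   = 80.44
Round up → n₁ = 81; n₂ = r·n₁ = 4 × 81 = 324.

n₁ = 81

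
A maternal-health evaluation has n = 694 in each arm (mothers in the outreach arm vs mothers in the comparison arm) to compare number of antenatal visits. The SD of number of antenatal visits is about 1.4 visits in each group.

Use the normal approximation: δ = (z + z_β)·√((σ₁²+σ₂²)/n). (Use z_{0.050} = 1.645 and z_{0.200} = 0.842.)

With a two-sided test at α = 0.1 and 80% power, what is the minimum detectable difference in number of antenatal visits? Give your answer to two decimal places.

Minimum detectable difference ≈ 0.19 visits

δ = (z_{α/2} + z_β) · √((σ₁²+σ₂²)/n)
  = (1.645 + 0.842) · √(3.92/694)
  = 2.487 · √0.00565
  = 2.487 · 0.0752
  = 0.1869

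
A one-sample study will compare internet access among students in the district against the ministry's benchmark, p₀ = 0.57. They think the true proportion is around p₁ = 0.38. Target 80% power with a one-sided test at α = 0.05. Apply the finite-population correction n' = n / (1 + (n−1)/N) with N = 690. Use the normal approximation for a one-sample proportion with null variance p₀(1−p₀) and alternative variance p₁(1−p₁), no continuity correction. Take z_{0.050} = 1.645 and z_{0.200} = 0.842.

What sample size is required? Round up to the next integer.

n = [z_α·√(p₀q₀) + z_β·√(p₁q₁)]² / (p₁ − p₀)²
  = [1.645·√(0.57·0.43) + 0.842·√(0.38·0.62)]² / (-0.19)²
  = [1.645·0.4951 + 0.842·0.4854]² / 0.0361
  = [1.2231]² / 0.0361
  = 41.44
Finite-population correction (N = 690): 41.44 / (1 + (41.44 − 1)/690) = 39.15.
Round up → n = 40.

n = 40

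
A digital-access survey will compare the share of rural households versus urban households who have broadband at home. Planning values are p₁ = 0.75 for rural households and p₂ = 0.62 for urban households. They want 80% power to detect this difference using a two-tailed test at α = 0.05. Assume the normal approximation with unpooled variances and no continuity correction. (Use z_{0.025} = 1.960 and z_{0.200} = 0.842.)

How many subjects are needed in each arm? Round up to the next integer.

n = 197 per group

n = (z_{α/2} + z_β)² · [p₁(1−p₁) + p₂(1−p₂)] / (p₁ − p₂)²
  = (1.960 + 0.842)² · (0.75·0.25 + 0.62·0.38) / (0.13)²
  = (2.802)² · (0.1875 + 0.2356) / 0.0169
  = 7.8512 · 0.4231 / 0.0169
  = 196.56
Round up → n = 197 per group.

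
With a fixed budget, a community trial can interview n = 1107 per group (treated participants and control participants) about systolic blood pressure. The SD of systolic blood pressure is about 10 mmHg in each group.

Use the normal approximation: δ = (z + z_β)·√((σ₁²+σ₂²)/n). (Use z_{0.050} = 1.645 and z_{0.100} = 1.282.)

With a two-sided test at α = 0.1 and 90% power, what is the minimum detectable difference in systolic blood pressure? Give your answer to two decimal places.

δ = (z_{α/2} + z_β) · √((σ₁²+σ₂²)/n)
  = (1.645 + 1.282) · √(200/1107)
  = 2.927 · √0.18067
  = 2.927 · 0.4251
  = 1.2441

Minimum detectable difference ≈ 1.24 mmHg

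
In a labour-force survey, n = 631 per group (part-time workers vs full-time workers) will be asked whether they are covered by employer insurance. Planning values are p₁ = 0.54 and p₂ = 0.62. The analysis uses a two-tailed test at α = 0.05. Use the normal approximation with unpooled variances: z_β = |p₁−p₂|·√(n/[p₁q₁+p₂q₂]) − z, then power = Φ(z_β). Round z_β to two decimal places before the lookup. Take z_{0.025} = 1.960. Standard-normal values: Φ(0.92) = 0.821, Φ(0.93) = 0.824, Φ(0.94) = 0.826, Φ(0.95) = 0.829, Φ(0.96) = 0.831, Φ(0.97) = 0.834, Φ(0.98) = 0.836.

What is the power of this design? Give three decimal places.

Power ≈ 0.824

z_β = |p₁−p₂|·√(n/[p₁q₁+p₂q₂]) − z_{α/2}
    = 0.08 · √(631/0.4840) − 1.960
    = 0.08 · 36.1070 − 1.960
    = 2.8886 − 1.960 = 0.9286 → 0.93
Power = Φ(0.93) = 0.824.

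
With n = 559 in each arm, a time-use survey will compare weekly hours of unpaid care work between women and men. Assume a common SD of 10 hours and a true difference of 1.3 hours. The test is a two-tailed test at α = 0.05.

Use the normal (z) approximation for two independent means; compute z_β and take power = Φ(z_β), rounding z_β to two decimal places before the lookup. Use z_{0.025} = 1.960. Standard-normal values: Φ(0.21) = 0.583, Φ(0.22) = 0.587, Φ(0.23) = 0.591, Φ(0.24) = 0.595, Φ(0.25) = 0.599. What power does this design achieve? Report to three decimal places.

Power ≈ 0.583

z_β = δ·√(n/(σ₁²+σ₂²)) − z_{α/2}
    = 1.3 · √(559/200) − 1.960
    = 1.3 · 1.67183 − 1.960
    = 2.1734 − 1.960 = 0.2134 → 0.21
Power = Φ(0.21) = 0.583.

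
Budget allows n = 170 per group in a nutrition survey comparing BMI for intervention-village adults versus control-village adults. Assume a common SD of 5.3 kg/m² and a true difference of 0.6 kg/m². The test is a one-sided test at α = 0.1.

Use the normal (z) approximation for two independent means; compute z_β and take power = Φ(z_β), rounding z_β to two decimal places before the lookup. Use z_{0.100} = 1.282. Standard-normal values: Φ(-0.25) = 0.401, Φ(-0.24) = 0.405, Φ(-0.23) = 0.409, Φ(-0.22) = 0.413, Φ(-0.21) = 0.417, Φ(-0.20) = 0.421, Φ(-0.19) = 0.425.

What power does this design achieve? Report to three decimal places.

z_β = δ·√(n/(σ₁²+σ₂²)) − z_α
    = 0.6 · √(170/56.18) − 1.282
    = 0.6 · 1.73954 − 1.282
    = 1.0437 − 1.282 = -0.2383 → -0.24
Power = Φ(-0.24) = 0.405.

Power ≈ 0.405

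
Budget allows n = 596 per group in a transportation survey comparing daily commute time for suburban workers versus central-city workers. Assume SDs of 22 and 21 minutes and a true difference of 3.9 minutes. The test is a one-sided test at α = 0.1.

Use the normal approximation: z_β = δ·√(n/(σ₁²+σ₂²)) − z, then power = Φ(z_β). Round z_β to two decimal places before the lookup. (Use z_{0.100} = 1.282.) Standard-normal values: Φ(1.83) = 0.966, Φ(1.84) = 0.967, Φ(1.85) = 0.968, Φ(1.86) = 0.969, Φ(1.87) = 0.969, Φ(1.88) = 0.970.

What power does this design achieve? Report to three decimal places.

z_β = δ·√(n/(σ₁²+σ₂²)) − z_α
    = 3.9 · √(596/925) − 1.282
    = 3.9 · 0.80270 − 1.282
    = 3.1305 − 1.282 = 1.8485 → 1.85
Power = Φ(1.85) = 0.968.

Power ≈ 0.968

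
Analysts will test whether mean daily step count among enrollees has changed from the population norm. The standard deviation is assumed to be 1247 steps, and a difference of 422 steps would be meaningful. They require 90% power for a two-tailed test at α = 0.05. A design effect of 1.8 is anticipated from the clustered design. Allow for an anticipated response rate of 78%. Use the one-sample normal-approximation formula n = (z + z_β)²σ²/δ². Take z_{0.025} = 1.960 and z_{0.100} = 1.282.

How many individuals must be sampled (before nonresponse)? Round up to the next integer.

n = 212

n = (z_{α/2} + z_β)² · σ² / δ²
  = (1.960 + 1.282)² · 1247² / 422²
  = 10.5106 · 1555009 / 178084
  = 91.78
Design effect: 1.8 × 91.78 = 165.20.
Adjust for 78% response: 165.20 / 0.78 = 211.79.
Round up → n = 212.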